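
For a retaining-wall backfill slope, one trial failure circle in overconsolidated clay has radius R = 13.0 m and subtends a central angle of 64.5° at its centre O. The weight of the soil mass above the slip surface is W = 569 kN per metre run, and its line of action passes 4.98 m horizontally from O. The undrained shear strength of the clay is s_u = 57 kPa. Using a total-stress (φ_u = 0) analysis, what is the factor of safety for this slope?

FS = 3.83

Taking moments about the centre O, the resisting moment is provided by the undrained shear strength acting along the arc:
Arc length L_a = R·θ = 13.0·(64.5°·π/180) = 13.0·1.1257 = 14.63 m
M_R = s_u·L_a·R = 57·14.63·13.0 = 10844.2 kN·m/m
M_D = W·d = 569·4.98 = 2833.6 kN·m/m
FS = M_R / M_D = 10844.2 / 2833.6 = 3.827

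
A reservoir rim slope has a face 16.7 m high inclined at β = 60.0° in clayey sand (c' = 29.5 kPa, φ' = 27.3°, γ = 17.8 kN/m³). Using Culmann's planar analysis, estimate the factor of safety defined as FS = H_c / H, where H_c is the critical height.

H_c = (4c'/γ) · sinβ cosφ' / [1 − cos(β − φ')]
    = (4·29.5/17.8) · sin60.0°·cos27.3° / [1 − cos32.7°]
    = 6.629 · 0.7696 / 0.1585 = 32.19 m
FS = H_c / H = 32.19 / 16.7 = 1.927

FS = 1.93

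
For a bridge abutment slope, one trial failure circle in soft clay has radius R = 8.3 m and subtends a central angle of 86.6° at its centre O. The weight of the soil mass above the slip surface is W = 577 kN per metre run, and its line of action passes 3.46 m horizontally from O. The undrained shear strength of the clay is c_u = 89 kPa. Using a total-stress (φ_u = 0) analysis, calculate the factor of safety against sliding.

Taking moments about the centre O, the resisting moment is provided by the undrained shear strength acting along the arc:
Arc length L_a = R·θ = 8.3·(86.6°·π/180) = 8.3·1.5115 = 12.55 m
M_R = c_u·L_a·R = 89·12.55·8.3 = 9267.0 kN·m/m
M_D = W·d = 577·3.46 = 1996.4 kN·m/m
FS = M_R / M_D = 9267.0 / 1996.4 = 4.642

FS = 4.64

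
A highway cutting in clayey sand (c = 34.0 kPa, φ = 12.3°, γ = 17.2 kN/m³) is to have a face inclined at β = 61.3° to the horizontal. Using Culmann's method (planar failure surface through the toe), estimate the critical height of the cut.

H_c = 19.70 m

Culmann's analysis gives the critical failure plane at α_cr = (β + φ)/2 = (61.3 + 12.3)/2 = 36.8°, and the critical height
H_c = (4c/γ) · sinβ cosφ / [1 − cos(β − φ)]
    = (4·34.0/17.2) · sin61.3°·cos12.3° / [1 − cos(49.0°)]
    = 7.907 · 0.8771·0.9770 / [1 − 0.6561]
    = 7.907 · 0.8570 / 0.3439
    = 19.70 m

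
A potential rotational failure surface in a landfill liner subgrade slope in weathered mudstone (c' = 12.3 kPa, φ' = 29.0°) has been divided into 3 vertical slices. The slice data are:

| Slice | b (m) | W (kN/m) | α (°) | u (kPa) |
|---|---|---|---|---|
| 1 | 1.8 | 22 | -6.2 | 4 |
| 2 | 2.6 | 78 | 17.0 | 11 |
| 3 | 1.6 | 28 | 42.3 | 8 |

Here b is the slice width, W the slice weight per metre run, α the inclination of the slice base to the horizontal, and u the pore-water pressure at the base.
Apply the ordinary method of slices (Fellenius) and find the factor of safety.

FS = 2.98

Ordinary method of slices: FS = Σ[c'·Δl_i + (W_i cosα_i − u_i·Δl_i)·tanφ'] / Σ W_i sinα_i, with Δl_i = b_i / cosα_i.
Slice 1: Δl = 1.8/cos(-6.2°) = 1.811 m; N'_1 = 22·cos(-6.2°) − 4·1.811 = 14.6; c'Δl = 22.27; W sinα = -2.4
Slice 2: Δl = 2.6/cos17.0° = 2.719 m; N'_2 = 78·cos17.0° − 11·2.719 = 44.7; c'Δl = 33.44; W sinα = 22.8
Slice 3: Δl = 1.6/cos42.3° = 2.163 m; N'_3 = 28·cos42.3° − 8·2.163 = 3.4; c'Δl = 26.61; W sinα = 18.8
Σc'Δl = 82.3 kN/m; ΣN' = 62.7 kN/m; ΣW sinα = 39.3 kN/m
Resisting = 82.3 + 62.7·tan29.0° = 82.3 + 34.8 = 117.1 kN/m
FS = 117.1 / 39.3 = 2.981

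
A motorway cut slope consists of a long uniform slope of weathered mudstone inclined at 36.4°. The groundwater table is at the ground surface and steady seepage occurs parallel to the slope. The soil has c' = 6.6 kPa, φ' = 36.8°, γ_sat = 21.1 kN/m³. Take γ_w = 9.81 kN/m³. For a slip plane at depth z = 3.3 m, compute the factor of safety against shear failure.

FS = 0.74

With seepage parallel to the slope and the water table at the surface, the effective normal stress on the slip plane uses the buoyant unit weight γ' = γ_sat − γ_w while the driving shear stress uses γ_sat:
FS = [c' + γ' z cos²β tanφ'] / [γ_sat z sinβ cosβ]
γ' = 21.1 − 9.81 = 11.29 kN/m³
Numerator = 6.6 + 11.29·3.3·cos²36.4°·tan36.8° = 6.6 + 11.29·3.3·0.6479·0.7481 = 24.657 kPa
Denominator = 21.1·3.3·sin36.4°·cos36.4° = 21.1·3.3·0.5934·0.8049 = 33.258 kPa
FS = 24.657 / 33.258 = 0.741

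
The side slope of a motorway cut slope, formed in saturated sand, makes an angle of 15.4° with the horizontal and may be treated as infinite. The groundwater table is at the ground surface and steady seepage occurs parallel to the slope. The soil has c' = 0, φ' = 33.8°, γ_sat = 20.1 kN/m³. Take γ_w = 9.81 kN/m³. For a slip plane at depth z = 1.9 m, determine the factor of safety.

FS = 1.24

With seepage parallel to the slope and the water table at the surface, the effective normal stress on the slip plane uses the buoyant unit weight γ' = γ_sat − γ_w while the driving shear stress uses γ_sat:
FS = [c' + γ' z cos²β tanφ'] / [γ_sat z sinβ cosβ]
(For c' = 0 this reduces to FS = (γ'/γ_sat)·tanφ'/tanβ.)
γ' = 20.1 − 9.81 = 10.29 kN/m³
Numerator = 0.0 + 10.29·1.9·cos²15.4°·tan33.8° = 0.0 + 10.29·1.9·0.9295·0.6694 = 12.165 kPa
Denominator = 20.1·1.9·sin15.4°·cos15.4° = 20.1·1.9·0.2656·0.9641 = 9.777 kPa
FS = 12.165 / 9.777 = 1.244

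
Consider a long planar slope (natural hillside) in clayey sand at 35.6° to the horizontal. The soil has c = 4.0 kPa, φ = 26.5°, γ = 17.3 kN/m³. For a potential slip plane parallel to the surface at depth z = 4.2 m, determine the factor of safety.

FS = 0.81

For an infinite slope with a slip plane parallel to the surface (no pore pressure): FS = [c + γz cos²β tanφ] / [γz sinβ cosβ].
γz = 17.3·4.2 = 72.66 kN/m²
Numerator = 4.0 + 72.66·cos²35.6°·tan26.5° = 4.0 + 72.66·0.6611·0.4986 = 27.951 kPa
Denominator = 72.66·sin35.6°·cos35.6° = 72.66·0.5821·0.8131 = 34.392 kPa
FS = 27.951 / 34.392 = 0.813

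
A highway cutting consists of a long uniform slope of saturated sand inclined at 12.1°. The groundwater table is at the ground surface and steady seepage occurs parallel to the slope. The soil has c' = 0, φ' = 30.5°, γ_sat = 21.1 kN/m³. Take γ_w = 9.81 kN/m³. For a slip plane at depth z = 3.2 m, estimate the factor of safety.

FS = 1.47

With seepage parallel to the slope and the water table at the surface, the effective normal stress on the slip plane uses the buoyant unit weight γ' = γ_sat − γ_w while the driving shear stress uses γ_sat:
FS = [c' + γ' z cos²β tanφ'] / [γ_sat z sinβ cosβ]
(For c' = 0 this reduces to FS = (γ'/γ_sat)·tanφ'/tanβ.)
γ' = 21.1 − 9.81 = 11.29 kN/m³
Numerator = 0.0 + 11.29·3.2·cos²12.1°·tan30.5° = 0.0 + 11.29·3.2·0.9561·0.5890 = 20.346 kPa
Denominator = 21.1·3.2·sin12.1°·cos12.1° = 21.1·3.2·0.2096·0.9778 = 13.839 kPa
FS = 20.346 / 13.839 = 1.470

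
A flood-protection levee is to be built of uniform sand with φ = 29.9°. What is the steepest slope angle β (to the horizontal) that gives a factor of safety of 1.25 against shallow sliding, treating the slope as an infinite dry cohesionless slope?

For an infinite dry cohesionless slope FS = tanφ/tanβ, so tanβ = tanφ / FS.
tanβ = tan29.9° / 1.25 = 0.5750 / 1.25 = 0.4600
β = arctan(0.4600) = 24.70°

β = 24.7°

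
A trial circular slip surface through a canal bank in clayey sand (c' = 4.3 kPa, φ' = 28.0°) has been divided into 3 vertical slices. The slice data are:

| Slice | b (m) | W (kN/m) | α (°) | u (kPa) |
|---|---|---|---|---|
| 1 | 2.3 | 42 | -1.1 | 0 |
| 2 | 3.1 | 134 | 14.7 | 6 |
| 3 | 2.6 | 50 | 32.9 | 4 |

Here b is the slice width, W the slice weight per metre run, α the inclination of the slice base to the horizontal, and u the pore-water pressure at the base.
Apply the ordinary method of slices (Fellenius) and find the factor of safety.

Ordinary method of slices: FS = Σ[c'·Δl_i + (W_i cosα_i − u_i·Δl_i)·tanφ'] / Σ W_i sinα_i, with Δl_i = b_i / cosα_i.
Slice 1: Δl = 2.3/cos(-1.1°) = 2.300 m; N'_1 = 42·cos(-1.1°) − 0·2.300 = 42.0; c'Δl = 9.89; W sinα = -0.8
Slice 2: Δl = 3.1/cos14.7° = 3.205 m; N'_2 = 134·cos14.7° − 6·3.205 = 110.4; c'Δl = 13.78; W sinα = 34.0
Slice 3: Δl = 2.6/cos32.9° = 3.097 m; N'_3 = 50·cos32.9° − 4·3.097 = 29.6; c'Δl = 13.32; W sinα = 27.2
Σc'Δl = 37.0 kN/m; ΣN' = 182.0 kN/m; ΣW sinα = 60.4 kN/m
Resisting = 37.0 + 182.0·tan28.0° = 37.0 + 96.8 = 133.7 kN/m
FS = 133.7 / 60.4 = 2.216

FS = 2.22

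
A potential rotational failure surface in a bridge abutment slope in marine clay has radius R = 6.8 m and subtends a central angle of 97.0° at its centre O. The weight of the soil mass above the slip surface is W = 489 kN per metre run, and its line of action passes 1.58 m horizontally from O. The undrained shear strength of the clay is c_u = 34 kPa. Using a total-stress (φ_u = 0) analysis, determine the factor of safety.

Taking moments about the centre O, the resisting moment is provided by the undrained shear strength acting along the arc:
Arc length L_a = R·θ = 6.8·(97.0°·π/180) = 6.8·1.6930 = 11.51 m
M_R = c_u·L_a·R = 34·11.51·6.8 = 2661.6 kN·m/m
M_D = W·d = 489·1.58 = 772.6 kN·m/m
FS = M_R / M_D = 2661.6 / 772.6 = 3.445

FS = 3.44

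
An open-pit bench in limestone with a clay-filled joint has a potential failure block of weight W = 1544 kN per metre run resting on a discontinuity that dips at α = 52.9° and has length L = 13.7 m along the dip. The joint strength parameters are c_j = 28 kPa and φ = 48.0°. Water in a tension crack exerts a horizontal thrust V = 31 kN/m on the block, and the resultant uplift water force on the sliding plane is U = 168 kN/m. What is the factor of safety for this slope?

Resolving the block weight along and normal to the plane and applying the Mohr–Coulomb strength on the joint:
N' = W cosα − U − V sinα = 1544·cos52.9° − 168 − 31·sin52.9° = 738.6 kN/m
Driving force T = W sinα + V cosα = 1544·sin52.9° + 31·cos52.9° = 1250.2 kN/m
Resisting force R = c_j·L + N'·tanφ = 28·13.7 + 738.6·tan48.0° = 383.6 + 820.3 = 1203.9 kN/m
FS = R / T = 1203.9 / 1250.2 = 0.963

FS = 0.96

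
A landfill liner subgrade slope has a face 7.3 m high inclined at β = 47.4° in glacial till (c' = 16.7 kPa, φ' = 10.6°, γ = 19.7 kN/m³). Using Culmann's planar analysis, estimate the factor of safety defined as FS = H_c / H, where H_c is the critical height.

FS = 1.69

H_c = (4c'/γ) · sinβ cosφ' / [1 − cos(β − φ')]
    = (4·16.7/19.7) · sin47.4°·cos10.6° / [1 − cos36.8°]
    = 3.391 · 0.7235 / 0.1993 = 12.31 m
FS = H_c / H = 12.31 / 7.3 = 1.687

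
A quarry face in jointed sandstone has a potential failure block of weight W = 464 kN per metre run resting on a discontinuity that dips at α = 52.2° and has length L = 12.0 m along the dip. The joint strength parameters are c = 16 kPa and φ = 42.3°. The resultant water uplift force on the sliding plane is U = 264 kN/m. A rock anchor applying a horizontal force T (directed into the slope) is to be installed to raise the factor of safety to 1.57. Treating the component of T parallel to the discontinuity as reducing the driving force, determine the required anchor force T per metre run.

T = 217 kN/m

Resolving forces along and normal to the sliding plane, with the horizontal anchor force T adding T·sinα to the effective normal force and T·cosα acting up the plane against the driving force:
FS = [cL + (W cosα − U + T sinα) tanφ] / [W sinα − T cosα]
Without the anchor: N' = 20.4 kN/m, driving T_d = 366.6 kN/m, resisting R = 16·12.0 + 20.4·tan42.3° = 210.6 kN/m, FS = 0.57.
Setting FS = 1.57 and solving for T:
1.57·(366.6 − T cos52.2°) = 210.6 + T sin52.2°·tan42.3°
T·(sin52.2°·tan42.3° + 1.57·cos52.2°) = 1.57·366.6 − 210.6
T·(0.7902·0.9099 + 1.57·0.6129) = 575.6 − 210.6 = 365.1
T·1.6812 = 365.1
T = 217.1 kN/m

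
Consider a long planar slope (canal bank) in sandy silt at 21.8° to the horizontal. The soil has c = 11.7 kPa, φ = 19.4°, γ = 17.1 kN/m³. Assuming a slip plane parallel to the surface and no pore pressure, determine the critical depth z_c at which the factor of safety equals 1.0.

Setting FS = 1.00 in FS = [c + γz cos²β tanφ] / [γz sinβ cosβ] and solving for z:
z = c / [γ cosβ (FS·sinβ − cosβ·tanφ)]
  = 11.7 / [17.1·cos21.8°·(1.00·sin21.8° − cos21.8°·tan19.4°)]
  = 11.7 / [17.1·0.9285·(1.00·0.3714 − 0.9285·0.3522)]
  = 11.7 / 0.7049 = 16.598 m

z_c = 16.60 m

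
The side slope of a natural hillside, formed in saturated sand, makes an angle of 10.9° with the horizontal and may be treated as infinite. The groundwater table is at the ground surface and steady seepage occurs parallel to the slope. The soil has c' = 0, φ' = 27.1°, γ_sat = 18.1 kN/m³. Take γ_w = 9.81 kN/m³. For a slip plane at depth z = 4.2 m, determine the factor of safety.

With seepage parallel to the slope and the water table at the surface, the effective normal stress on the slip plane uses the buoyant unit weight γ' = γ_sat − γ_w while the driving shear stress uses γ_sat:
FS = [c' + γ' z cos²β tanφ'] / [γ_sat z sinβ cosβ]
(For c' = 0 this reduces to FS = (γ'/γ_sat)·tanφ'/tanβ.)
γ' = 18.1 − 9.81 = 8.29 kN/m³
Numerator = 0.0 + 8.29·4.2·cos²10.9°·tan27.1° = 0.0 + 8.29·4.2·0.9642·0.5117 = 17.180 kPa
Denominator = 18.1·4.2·sin10.9°·cos10.9° = 18.1·4.2·0.1891·0.9820 = 14.116 kPa
FS = 17.180 / 14.116 = 1.217

FS = 1.22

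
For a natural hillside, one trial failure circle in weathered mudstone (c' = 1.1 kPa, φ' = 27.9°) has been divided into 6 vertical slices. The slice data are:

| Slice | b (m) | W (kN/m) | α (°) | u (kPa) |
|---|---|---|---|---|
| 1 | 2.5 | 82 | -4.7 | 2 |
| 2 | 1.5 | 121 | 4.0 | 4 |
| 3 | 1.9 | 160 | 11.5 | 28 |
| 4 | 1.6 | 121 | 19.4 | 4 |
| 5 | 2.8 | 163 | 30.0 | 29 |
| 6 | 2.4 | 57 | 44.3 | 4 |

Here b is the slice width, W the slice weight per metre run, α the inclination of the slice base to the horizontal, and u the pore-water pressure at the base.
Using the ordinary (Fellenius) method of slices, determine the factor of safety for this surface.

Ordinary method of slices: FS = Σ[c'·Δl_i + (W_i cosα_i − u_i·Δl_i)·tanφ'] / Σ W_i sinα_i, with Δl_i = b_i / cosα_i.
Slice 1: Δl = 2.5/cos(-4.7°) = 2.508 m; N'_1 = 82·cos(-4.7°) − 2·2.508 = 76.7; c'Δl = 2.76; W sinα = -6.7
Slice 2: Δl = 1.5/cos4.0° = 1.504 m; N'_2 = 121·cos4.0° − 4·1.504 = 114.7; c'Δl = 1.65; W sinα = 8.4
Slice 3: Δl = 1.9/cos11.5° = 1.939 m; N'_3 = 160·cos11.5° − 28·1.939 = 102.5; c'Δl = 2.13; W sinα = 31.9
Slice 4: Δl = 1.6/cos19.4° = 1.696 m; N'_4 = 121·cos19.4° − 4·1.696 = 107.3; c'Δl = 1.87; W sinα = 40.2
Slice 5: Δl = 2.8/cos30.0° = 3.233 m; N'_5 = 163·cos30.0° − 29·3.233 = 47.4; c'Δl = 3.56; W sinα = 81.5
Slice 6: Δl = 2.4/cos44.3° = 3.353 m; N'_6 = 57·cos44.3° − 4·3.353 = 27.4; c'Δl = 3.69; W sinα = 39.8
Σc'Δl = 15.7 kN/m; ΣN' = 476.0 kN/m; ΣW sinα = 195.1 kN/m
Resisting = 15.7 + 476.0·tan27.9° = 15.7 + 252.0 = 267.7 kN/m
FS = 267.7 / 195.1 = 1.372

FS = 1.37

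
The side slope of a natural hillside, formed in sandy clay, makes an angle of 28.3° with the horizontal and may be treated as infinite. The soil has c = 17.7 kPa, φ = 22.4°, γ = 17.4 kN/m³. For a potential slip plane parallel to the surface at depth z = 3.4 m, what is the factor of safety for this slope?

FS = 1.48

For an infinite slope with a slip plane parallel to the surface (no pore pressure): FS = [c + γz cos²β tanφ] / [γz sinβ cosβ].
γz = 17.4·3.4 = 59.16 kN/m²
Numerator = 17.7 + 59.16·cos²28.3°·tan22.4° = 17.7 + 59.16·0.7752·0.4122 = 36.603 kPa
Denominator = 59.16·sin28.3°·cos28.3° = 59.16·0.4741·0.8805 = 24.695 kPa
FS = 36.603 / 24.695 = 1.482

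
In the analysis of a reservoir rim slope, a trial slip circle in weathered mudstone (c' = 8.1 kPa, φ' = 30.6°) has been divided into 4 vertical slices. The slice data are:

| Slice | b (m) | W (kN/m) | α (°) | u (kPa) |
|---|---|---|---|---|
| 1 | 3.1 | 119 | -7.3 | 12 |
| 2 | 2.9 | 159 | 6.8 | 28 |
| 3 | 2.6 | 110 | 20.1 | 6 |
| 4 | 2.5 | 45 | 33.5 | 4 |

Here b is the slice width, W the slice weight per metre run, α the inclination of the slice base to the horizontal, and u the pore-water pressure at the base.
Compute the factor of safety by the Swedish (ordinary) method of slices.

FS = 3.84

Ordinary method of slices: FS = Σ[c'·Δl_i + (W_i cosα_i − u_i·Δl_i)·tanφ'] / Σ W_i sinα_i, with Δl_i = b_i / cosα_i.
Slice 1: Δl = 3.1/cos(-7.3°) = 3.125 m; N'_1 = 119·cos(-7.3°) − 12·3.125 = 80.5; c'Δl = 25.32; W sinα = -15.1
Slice 2: Δl = 2.9/cos6.8° = 2.921 m; N'_2 = 159·cos6.8° − 28·2.921 = 76.1; c'Δl = 23.66; W sinα = 18.8
Slice 3: Δl = 2.6/cos20.1° = 2.769 m; N'_3 = 110·cos20.1° − 6·2.769 = 86.7; c'Δl = 22.43; W sinα = 37.8
Slice 4: Δl = 2.5/cos33.5° = 2.998 m; N'_4 = 45·cos33.5° − 4·2.998 = 25.5; c'Δl = 24.28; W sinα = 24.8
Σc'Δl = 95.7 kN/m; ΣN' = 268.9 kN/m; ΣW sinα = 66.3 kN/m
Resisting = 95.7 + 268.9·tan30.6° = 95.7 + 159.0 = 254.7 kN/m
FS = 254.7 / 66.3 = 3.839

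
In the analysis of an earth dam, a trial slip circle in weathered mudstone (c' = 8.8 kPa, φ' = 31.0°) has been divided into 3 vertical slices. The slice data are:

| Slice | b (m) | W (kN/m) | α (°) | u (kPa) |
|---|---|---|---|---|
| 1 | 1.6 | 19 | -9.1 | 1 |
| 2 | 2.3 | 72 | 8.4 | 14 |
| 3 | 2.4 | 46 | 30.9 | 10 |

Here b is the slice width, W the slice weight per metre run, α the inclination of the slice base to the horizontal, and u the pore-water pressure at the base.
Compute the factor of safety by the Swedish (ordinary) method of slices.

FS = 3.20

Ordinary method of slices: FS = Σ[c'·Δl_i + (W_i cosα_i − u_i·Δl_i)·tanφ'] / Σ W_i sinα_i, with Δl_i = b_i / cosα_i.
Slice 1: Δl = 1.6/cos(-9.1°) = 1.620 m; N'_1 = 19·cos(-9.1°) − 1·1.620 = 17.1; c'Δl = 14.26; W sinα = -3.0
Slice 2: Δl = 2.3/cos8.4° = 2.325 m; N'_2 = 72·cos8.4° − 14·2.325 = 38.7; c'Δl = 20.46; W sinα = 10.5
Slice 3: Δl = 2.4/cos30.9° = 2.797 m; N'_3 = 46·cos30.9° − 10·2.797 = 11.5; c'Δl = 24.61; W sinα = 23.6
Σc'Δl = 59.3 kN/m; ΣN' = 67.3 kN/m; ΣW sinα = 31.1 kN/m
Resisting = 59.3 + 67.3·tan31.0° = 59.3 + 40.4 = 99.8 kN/m
FS = 99.8 / 31.1 = 3.205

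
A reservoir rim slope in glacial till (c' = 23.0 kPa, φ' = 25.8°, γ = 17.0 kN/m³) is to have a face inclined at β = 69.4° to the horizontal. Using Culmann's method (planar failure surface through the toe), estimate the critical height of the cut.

H_c = 16.53 m

Culmann's analysis gives the critical failure plane at α_cr = (β + φ')/2 = (69.4 + 25.8)/2 = 47.6°, and the critical height
H_c = (4c'/γ) · sinβ cosφ' / [1 − cos(β − φ')]
    = (4·23.0/17.0) · sin69.4°·cos25.8° / [1 − cos(43.6°)]
    = 5.412 · 0.9361·0.9003 / [1 − 0.7242]
    = 5.412 · 0.8428 / 0.2758
    = 16.53 m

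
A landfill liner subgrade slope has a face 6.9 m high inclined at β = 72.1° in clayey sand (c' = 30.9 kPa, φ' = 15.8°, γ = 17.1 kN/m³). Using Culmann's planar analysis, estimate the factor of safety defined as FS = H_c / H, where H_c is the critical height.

FS = 2.15

H_c = (4c'/γ) · sinβ cosφ' / [1 − cos(β − φ')]
    = (4·30.9/17.1) · sin72.1°·cos15.8° / [1 − cos56.3°]
    = 7.228 · 0.9156 / 0.4452 = 14.87 m
FS = H_c / H = 14.87 / 6.9 = 2.155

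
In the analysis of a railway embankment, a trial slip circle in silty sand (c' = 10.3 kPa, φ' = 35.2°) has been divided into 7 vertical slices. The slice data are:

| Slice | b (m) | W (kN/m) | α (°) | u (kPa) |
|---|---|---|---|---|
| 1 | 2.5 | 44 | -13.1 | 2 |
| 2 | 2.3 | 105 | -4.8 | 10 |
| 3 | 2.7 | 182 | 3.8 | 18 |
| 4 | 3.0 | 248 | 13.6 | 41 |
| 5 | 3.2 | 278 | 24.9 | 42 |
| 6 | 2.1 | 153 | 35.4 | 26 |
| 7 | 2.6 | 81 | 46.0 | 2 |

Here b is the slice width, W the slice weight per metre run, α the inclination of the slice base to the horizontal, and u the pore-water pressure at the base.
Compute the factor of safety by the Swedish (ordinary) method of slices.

FS = 1.96

Ordinary method of slices: FS = Σ[c'·Δl_i + (W_i cosα_i − u_i·Δl_i)·tanφ'] / Σ W_i sinα_i, with Δl_i = b_i / cosα_i.
Slice 1: Δl = 2.5/cos(-13.1°) = 2.567 m; N'_1 = 44·cos(-13.1°) − 2·2.567 = 37.7; c'Δl = 26.44; W sinα = -10.0
Slice 2: Δl = 2.3/cos(-4.8°) = 2.308 m; N'_2 = 105·cos(-4.8°) − 10·2.308 = 81.6; c'Δl = 23.77; W sinα = -8.8
Slice 3: Δl = 2.7/cos3.8° = 2.706 m; N'_3 = 182·cos3.8° − 18·2.706 = 132.9; c'Δl = 27.87; W sinα = 12.1
Slice 4: Δl = 3.0/cos13.6° = 3.087 m; N'_4 = 248·cos13.6° − 41·3.087 = 114.5; c'Δl = 31.79; W sinα = 58.3
Slice 5: Δl = 3.2/cos24.9° = 3.528 m; N'_5 = 278·cos24.9° − 42·3.528 = 104.0; c'Δl = 36.34; W sinα = 117.0
Slice 6: Δl = 2.1/cos35.4° = 2.576 m; N'_6 = 153·cos35.4° − 26·2.576 = 57.7; c'Δl = 26.54; W sinα = 88.6
Slice 7: Δl = 2.6/cos46.0° = 3.743 m; N'_7 = 81·cos46.0° − 2·3.743 = 48.8; c'Δl = 38.55; W sinα = 58.3
Σc'Δl = 211.3 kN/m; ΣN' = 577.2 kN/m; ΣW sinα = 315.6 kN/m
Resisting = 211.3 + 577.2·tan35.2° = 211.3 + 407.1 = 618.4 kN/m
FS = 618.4 / 315.6 = 1.960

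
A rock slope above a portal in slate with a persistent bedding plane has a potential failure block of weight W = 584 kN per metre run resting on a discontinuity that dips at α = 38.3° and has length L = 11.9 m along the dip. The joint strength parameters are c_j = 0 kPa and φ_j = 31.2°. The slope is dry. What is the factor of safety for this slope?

Resolving the block weight along and normal to the plane and applying the Mohr–Coulomb strength on the joint:
N' = W cosα = 584·cos38.3° = 458.3 kN/m
Driving force T = W sinα = 584·sin38.3° = 362.0 kN/m
Resisting force R = c_j·L + N'·tanφ_j = 0·11.9 + 458.3·tan31.2° = 0.0 + 277.6 = 277.6 kN/m
FS = R / T = 277.6 / 362.0 = 0.767

FS = 0.77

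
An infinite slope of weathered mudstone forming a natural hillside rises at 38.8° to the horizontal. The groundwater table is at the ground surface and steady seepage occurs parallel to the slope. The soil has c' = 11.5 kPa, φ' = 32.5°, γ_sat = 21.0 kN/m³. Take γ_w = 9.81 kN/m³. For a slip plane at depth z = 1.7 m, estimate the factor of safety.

With seepage parallel to the slope and the water table at the surface, the effective normal stress on the slip plane uses the buoyant unit weight γ' = γ_sat − γ_w while the driving shear stress uses γ_sat:
FS = [c' + γ' z cos²β tanφ'] / [γ_sat z sinβ cosβ]
γ' = 21.0 − 9.81 = 11.19 kN/m³
Numerator = 11.5 + 11.19·1.7·cos²38.8°·tan32.5° = 11.5 + 11.19·1.7·0.6074·0.6371 = 18.861 kPa
Denominator = 21.0·1.7·sin38.8°·cos38.8° = 21.0·1.7·0.6266·0.7793 = 17.434 kPa
FS = 18.861 / 17.434 = 1.082

FS = 1.08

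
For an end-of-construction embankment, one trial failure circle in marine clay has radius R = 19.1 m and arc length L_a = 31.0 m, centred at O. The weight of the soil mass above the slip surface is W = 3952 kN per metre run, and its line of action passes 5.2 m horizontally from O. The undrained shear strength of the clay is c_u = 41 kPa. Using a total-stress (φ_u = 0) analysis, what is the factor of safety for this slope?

FS = 1.18

Taking moments about the centre O, the resisting moment is provided by the undrained shear strength acting along the arc:
M_R = c_u·L_a·R = 41·31.00·19.1 = 24276.1 kN·m/m
M_D = W·d = 3952·5.2 = 20550.4 kN·m/m
FS = M_R / M_D = 24276.1 / 20550.4 = 1.181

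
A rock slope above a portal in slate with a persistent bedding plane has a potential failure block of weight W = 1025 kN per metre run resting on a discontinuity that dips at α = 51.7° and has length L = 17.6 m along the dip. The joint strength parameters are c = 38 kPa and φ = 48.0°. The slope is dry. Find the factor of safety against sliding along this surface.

FS = 1.71

Resolving the block weight along and normal to the plane and applying the Mohr–Coulomb strength on the joint:
N' = W cosα = 1025·cos51.7° = 635.3 kN/m
Driving force T = W sinα = 1025·sin51.7° = 804.4 kN/m
Resisting force R = c·L + N'·tanφ = 38·17.6 + 635.3·tan48.0° = 668.8 + 705.5 = 1374.3 kN/m
FS = R / T = 1374.3 / 804.4 = 1.709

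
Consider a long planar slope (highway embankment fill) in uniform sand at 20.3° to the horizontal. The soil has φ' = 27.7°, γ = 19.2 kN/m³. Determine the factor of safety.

FS = 1.42

For a dry cohesionless infinite slope the factor of safety is FS = tanφ' / tanβ.
FS = tan27.7° / tan20.3° = 0.5250 / 0.3699 = 1.419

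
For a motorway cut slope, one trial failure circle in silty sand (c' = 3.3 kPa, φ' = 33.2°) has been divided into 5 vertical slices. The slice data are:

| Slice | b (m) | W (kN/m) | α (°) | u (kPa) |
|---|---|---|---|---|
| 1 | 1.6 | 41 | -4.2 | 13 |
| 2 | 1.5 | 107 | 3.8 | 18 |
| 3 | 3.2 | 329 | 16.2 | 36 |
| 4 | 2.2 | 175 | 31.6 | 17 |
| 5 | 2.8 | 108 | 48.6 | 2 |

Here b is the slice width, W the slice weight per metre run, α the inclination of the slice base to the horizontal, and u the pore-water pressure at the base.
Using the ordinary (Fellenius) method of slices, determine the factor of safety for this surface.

FS = 1.29

Ordinary method of slices: FS = Σ[c'·Δl_i + (W_i cosα_i − u_i·Δl_i)·tanφ'] / Σ W_i sinα_i, with Δl_i = b_i / cosα_i.
Slice 1: Δl = 1.6/cos(-4.2°) = 1.604 m; N'_1 = 41·cos(-4.2°) − 13·1.604 = 20.0; c'Δl = 5.29; W sinα = -3.0
Slice 2: Δl = 1.5/cos3.8° = 1.503 m; N'_2 = 107·cos3.8° − 18·1.503 = 79.7; c'Δl = 4.96; W sinα = 7.1
Slice 3: Δl = 3.2/cos16.2° = 3.332 m; N'_3 = 329·cos16.2° − 36·3.332 = 196.0; c'Δl = 11.00; W sinα = 91.8
Slice 4: Δl = 2.2/cos31.6° = 2.583 m; N'_4 = 175·cos31.6° − 17·2.583 = 105.1; c'Δl = 8.52; W sinα = 91.7
Slice 5: Δl = 2.8/cos48.6° = 4.234 m; N'_5 = 108·cos48.6° − 2·4.234 = 63.0; c'Δl = 13.97; W sinα = 81.0
Σc'Δl = 43.7 kN/m; ΣN' = 463.8 kN/m; ΣW sinα = 268.6 kN/m
Resisting = 43.7 + 463.8·tan33.2° = 43.7 + 303.5 = 347.3 kN/m
FS = 347.3 / 268.6 = 1.293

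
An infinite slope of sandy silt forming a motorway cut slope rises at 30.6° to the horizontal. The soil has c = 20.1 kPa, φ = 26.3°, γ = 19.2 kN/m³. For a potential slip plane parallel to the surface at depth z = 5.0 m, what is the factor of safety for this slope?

FS = 1.31

For an infinite slope with a slip plane parallel to the surface (no pore pressure): FS = [c + γz cos²β tanφ] / [γz sinβ cosβ].
γz = 19.2·5.0 = 96.00 kN/m²
Numerator = 20.1 + 96.00·cos²30.6°·tan26.3° = 20.1 + 96.00·0.7409·0.4942 = 55.252 kPa
Denominator = 96.00·sin30.6°·cos30.6° = 96.00·0.5090·0.8607 = 42.063 kPa
FS = 55.252 / 42.063 = 1.314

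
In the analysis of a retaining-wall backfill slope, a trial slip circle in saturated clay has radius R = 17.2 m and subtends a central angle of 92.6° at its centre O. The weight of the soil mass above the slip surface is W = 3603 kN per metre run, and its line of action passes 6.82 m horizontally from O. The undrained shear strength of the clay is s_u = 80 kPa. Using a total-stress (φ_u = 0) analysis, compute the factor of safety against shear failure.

Taking moments about the centre O, the resisting moment is provided by the undrained shear strength acting along the arc:
Arc length L_a = R·θ = 17.2·(92.6°·π/180) = 17.2·1.6162 = 27.80 m
M_R = s_u·L_a·R = 80·27.80·17.2 = 38250.3 kN·m/m
M_D = W·d = 3603·6.82 = 24572.5 kN·m/m
FS = M_R / M_D = 38250.3 / 24572.5 = 1.557

FS = 1.56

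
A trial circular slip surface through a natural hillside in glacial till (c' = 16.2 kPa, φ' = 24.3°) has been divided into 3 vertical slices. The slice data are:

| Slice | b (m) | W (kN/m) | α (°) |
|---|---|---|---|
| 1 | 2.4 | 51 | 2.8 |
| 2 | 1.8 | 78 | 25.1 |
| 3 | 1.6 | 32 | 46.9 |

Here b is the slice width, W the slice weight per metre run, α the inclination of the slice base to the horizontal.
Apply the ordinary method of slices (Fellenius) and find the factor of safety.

Ordinary method of slices: FS = Σ[c'·Δl_i + (W_i cosα_i)·tanφ'] / Σ W_i sinα_i, with Δl_i = b_i / cosα_i.
Slice 1: Δl = 2.4/cos2.8° = 2.403 m; N'_1 = 51·cos2.8° = 50.9; c'Δl = 38.93; W sinα = 2.5
Slice 2: Δl = 1.8/cos25.1° = 1.988 m; N'_2 = 78·cos25.1° = 70.6; c'Δl = 32.20; W sinα = 33.1
Slice 3: Δl = 1.6/cos46.9° = 2.342 m; N'_3 = 32·cos46.9° = 21.9; c'Δl = 37.94; W sinα = 23.4
Σc'Δl = 109.1 kN/m; ΣN' = 143.4 kN/m; ΣW sinα = 58.9 kN/m
Resisting = 109.1 + 143.4·tan24.3° = 109.1 + 64.8 = 173.8 kN/m
FS = 173.8 / 58.9 = 2.949

FS = 2.95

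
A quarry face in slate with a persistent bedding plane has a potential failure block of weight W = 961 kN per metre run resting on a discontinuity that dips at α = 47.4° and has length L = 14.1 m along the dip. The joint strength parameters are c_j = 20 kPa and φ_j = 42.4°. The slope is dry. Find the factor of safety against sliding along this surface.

Resolving the block weight along and normal to the plane and applying the Mohr–Coulomb strength on the joint:
N' = W cosα = 961·cos47.4° = 650.5 kN/m
Driving force T = W sinα = 961·sin47.4° = 707.4 kN/m
Resisting force R = c_j·L + N'·tanφ_j = 20·14.1 + 650.5·tan42.4° = 282.0 + 594.0 = 876.0 kN/m
FS = R / T = 876.0 / 707.4 = 1.238

FS = 1.24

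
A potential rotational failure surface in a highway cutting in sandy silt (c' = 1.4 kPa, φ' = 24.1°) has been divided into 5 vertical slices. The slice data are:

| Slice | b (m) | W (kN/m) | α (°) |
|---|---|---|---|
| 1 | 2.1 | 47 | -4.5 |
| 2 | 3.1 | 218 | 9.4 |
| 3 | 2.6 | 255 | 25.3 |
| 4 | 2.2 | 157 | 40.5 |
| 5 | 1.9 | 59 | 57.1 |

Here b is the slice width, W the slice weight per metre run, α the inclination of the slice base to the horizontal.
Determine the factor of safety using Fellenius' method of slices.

Ordinary method of slices: FS = Σ[c'·Δl_i + (W_i cosα_i)·tanφ'] / Σ W_i sinα_i, with Δl_i = b_i / cosα_i.
Slice 1: Δl = 2.1/cos(-4.5°) = 2.106 m; N'_1 = 47·cos(-4.5°) = 46.9; c'Δl = 2.95; W sinα = -3.7
Slice 2: Δl = 3.1/cos9.4° = 3.142 m; N'_2 = 218·cos9.4° = 215.1; c'Δl = 4.40; W sinα = 35.6
Slice 3: Δl = 2.6/cos25.3° = 2.876 m; N'_3 = 255·cos25.3° = 230.5; c'Δl = 4.03; W sinα = 109.0
Slice 4: Δl = 2.2/cos40.5° = 2.893 m; N'_4 = 157·cos40.5° = 119.4; c'Δl = 4.05; W sinα = 102.0
Slice 5: Δl = 1.9/cos57.1° = 3.498 m; N'_5 = 59·cos57.1° = 32.0; c'Δl = 4.90; W sinα = 49.5
Σc'Δl = 20.3 kN/m; ΣN' = 643.9 kN/m; ΣW sinα = 292.4 kN/m
Resisting = 20.3 + 643.9·tan24.1° = 20.3 + 288.0 = 308.4 kN/m
FS = 308.4 / 292.4 = 1.055

FS = 1.05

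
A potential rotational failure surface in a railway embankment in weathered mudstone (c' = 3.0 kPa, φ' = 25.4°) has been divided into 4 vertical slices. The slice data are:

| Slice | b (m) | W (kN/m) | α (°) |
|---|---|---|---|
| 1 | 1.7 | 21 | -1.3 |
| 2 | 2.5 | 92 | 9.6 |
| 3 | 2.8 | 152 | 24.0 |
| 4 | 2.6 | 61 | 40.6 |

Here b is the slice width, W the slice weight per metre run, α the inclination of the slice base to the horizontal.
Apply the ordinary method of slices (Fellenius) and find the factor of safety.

FS = 1.49

Ordinary method of slices: FS = Σ[c'·Δl_i + (W_i cosα_i)·tanφ'] / Σ W_i sinα_i, with Δl_i = b_i / cosα_i.
Slice 1: Δl = 1.7/cos(-1.3°) = 1.700 m; N'_1 = 21·cos(-1.3°) = 21.0; c'Δl = 5.10; W sinα = -0.5
Slice 2: Δl = 2.5/cos9.6° = 2.536 m; N'_2 = 92·cos9.6° = 90.7; c'Δl = 7.61; W sinα = 15.3
Slice 3: Δl = 2.8/cos24.0° = 3.065 m; N'_3 = 152·cos24.0° = 138.9; c'Δl = 9.19; W sinα = 61.8
Slice 4: Δl = 2.6/cos40.6° = 3.424 m; N'_4 = 61·cos40.6° = 46.3; c'Δl = 10.27; W sinα = 39.7
Σc'Δl = 32.2 kN/m; ΣN' = 296.9 kN/m; ΣW sinα = 116.4 kN/m
Resisting = 32.2 + 296.9·tan25.4° = 32.2 + 141.0 = 173.1 kN/m
FS = 173.1 / 116.4 = 1.488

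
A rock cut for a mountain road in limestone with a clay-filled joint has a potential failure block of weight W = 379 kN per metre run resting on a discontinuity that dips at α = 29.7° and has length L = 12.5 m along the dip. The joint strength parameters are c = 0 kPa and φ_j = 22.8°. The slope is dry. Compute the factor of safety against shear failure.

Resolving the block weight along and normal to the plane and applying the Mohr–Coulomb strength on the joint:
N' = W cosα = 379·cos29.7° = 329.2 kN/m
Driving force T = W sinα = 379·sin29.7° = 187.8 kN/m
Resisting force R = c·L + N'·tanφ_j = 0·12.5 + 329.2·tan22.8° = 0.0 + 138.4 = 138.4 kN/m
FS = R / T = 138.4 / 187.8 = 0.737

FS = 0.74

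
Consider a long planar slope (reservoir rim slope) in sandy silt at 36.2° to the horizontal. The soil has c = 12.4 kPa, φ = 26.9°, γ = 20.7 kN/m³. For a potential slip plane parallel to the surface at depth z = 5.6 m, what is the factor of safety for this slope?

For an infinite slope with a slip plane parallel to the surface (no pore pressure): FS = [c + γz cos²β tanφ] / [γz sinβ cosβ].
γz = 20.7·5.6 = 115.92 kN/m²
Numerator = 12.4 + 115.92·cos²36.2°·tan26.9° = 12.4 + 115.92·0.6512·0.5073 = 50.696 kPa
Denominator = 115.92·sin36.2°·cos36.2° = 115.92·0.5906·0.8070 = 55.247 kPa
FS = 50.696 / 55.247 = 0.918

FS = 0.92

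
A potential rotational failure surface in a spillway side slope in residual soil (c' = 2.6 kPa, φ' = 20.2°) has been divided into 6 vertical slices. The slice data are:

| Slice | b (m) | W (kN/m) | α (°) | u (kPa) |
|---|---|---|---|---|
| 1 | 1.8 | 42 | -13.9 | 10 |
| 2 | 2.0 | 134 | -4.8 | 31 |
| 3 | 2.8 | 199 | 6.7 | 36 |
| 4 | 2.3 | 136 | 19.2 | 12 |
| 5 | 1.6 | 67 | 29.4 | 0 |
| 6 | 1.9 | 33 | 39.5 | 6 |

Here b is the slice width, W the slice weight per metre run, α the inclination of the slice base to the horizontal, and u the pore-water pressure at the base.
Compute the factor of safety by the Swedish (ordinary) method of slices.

FS = 1.66

Ordinary method of slices: FS = Σ[c'·Δl_i + (W_i cosα_i − u_i·Δl_i)·tanφ'] / Σ W_i sinα_i, with Δl_i = b_i / cosα_i.
Slice 1: Δl = 1.8/cos(-13.9°) = 1.854 m; N'_1 = 42·cos(-13.9°) − 10·1.854 = 22.2; c'Δl = 4.82; W sinα = -10.1
Slice 2: Δl = 2.0/cos(-4.8°) = 2.007 m; N'_2 = 134·cos(-4.8°) − 31·2.007 = 71.3; c'Δl = 5.22; W sinα = -11.2
Slice 3: Δl = 2.8/cos6.7° = 2.819 m; N'_3 = 199·cos6.7° − 36·2.819 = 96.1; c'Δl = 7.33; W sinα = 23.2
Slice 4: Δl = 2.3/cos19.2° = 2.435 m; N'_4 = 136·cos19.2° − 12·2.435 = 99.2; c'Δl = 6.33; W sinα = 44.7
Slice 5: Δl = 1.6/cos29.4° = 1.837 m; N'_5 = 67·cos29.4° − 0·1.837 = 58.4; c'Δl = 4.77; W sinα = 32.9
Slice 6: Δl = 1.9/cos39.5° = 2.462 m; N'_6 = 33·cos39.5° − 6·2.462 = 10.7; c'Δl = 6.40; W sinα = 21.0
Σc'Δl = 34.9 kN/m; ΣN' = 358.0 kN/m; ΣW sinα = 100.5 kN/m
Resisting = 34.9 + 358.0·tan20.2° = 34.9 + 131.7 = 166.6 kN/m
FS = 166.6 / 100.5 = 1.657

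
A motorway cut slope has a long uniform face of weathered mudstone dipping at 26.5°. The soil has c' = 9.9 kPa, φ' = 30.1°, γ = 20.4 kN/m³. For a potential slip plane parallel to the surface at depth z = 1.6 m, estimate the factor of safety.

For an infinite slope with a slip plane parallel to the surface (no pore pressure): FS = [c' + γz cos²β tanφ'] / [γz sinβ cosβ].
γz = 20.4·1.6 = 32.64 kN/m²
Numerator = 9.9 + 32.64·cos²26.5°·tan30.1° = 9.9 + 32.64·0.8009·0.5797 = 25.054 kPa
Denominator = 32.64·sin26.5°·cos26.5° = 32.64·0.4462·0.8949 = 13.034 kPa
FS = 25.054 / 13.034 = 1.922

FS = 1.92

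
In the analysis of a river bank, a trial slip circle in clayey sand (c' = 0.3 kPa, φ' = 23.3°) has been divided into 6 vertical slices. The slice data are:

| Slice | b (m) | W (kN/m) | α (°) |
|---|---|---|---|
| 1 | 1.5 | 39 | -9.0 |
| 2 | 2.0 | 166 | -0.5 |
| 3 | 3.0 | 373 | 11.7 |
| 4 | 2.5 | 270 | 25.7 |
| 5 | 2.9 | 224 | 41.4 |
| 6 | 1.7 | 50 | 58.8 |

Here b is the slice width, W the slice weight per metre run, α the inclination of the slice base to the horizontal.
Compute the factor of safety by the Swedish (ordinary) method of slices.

Ordinary method of slices: FS = Σ[c'·Δl_i + (W_i cosα_i)·tanφ'] / Σ W_i sinα_i, with Δl_i = b_i / cosα_i.
Slice 1: Δl = 1.5/cos(-9.0°) = 1.519 m; N'_1 = 39·cos(-9.0°) = 38.5; c'Δl = 0.46; W sinα = -6.1
Slice 2: Δl = 2.0/cos(-0.5°) = 2.000 m; N'_2 = 166·cos(-0.5°) = 166.0; c'Δl = 0.60; W sinα = -1.4
Slice 3: Δl = 3.0/cos11.7° = 3.064 m; N'_3 = 373·cos11.7° = 365.3; c'Δl = 0.92; W sinα = 75.6
Slice 4: Δl = 2.5/cos25.7° = 2.774 m; N'_4 = 270·cos25.7° = 243.3; c'Δl = 0.83; W sinα = 117.1
Slice 5: Δl = 2.9/cos41.4° = 3.866 m; N'_5 = 224·cos41.4° = 168.0; c'Δl = 1.16; W sinα = 148.1
Slice 6: Δl = 1.7/cos58.8° = 3.282 m; N'_6 = 50·cos58.8° = 25.9; c'Δl = 0.98; W sinα = 42.8
Σc'Δl = 5.0 kN/m; ΣN' = 1007.0 kN/m; ΣW sinα = 376.1 kN/m
Resisting = 5.0 + 1007.0·tan23.3° = 5.0 + 433.7 = 438.6 kN/m
FS = 438.6 / 376.1 = 1.166

FS = 1.17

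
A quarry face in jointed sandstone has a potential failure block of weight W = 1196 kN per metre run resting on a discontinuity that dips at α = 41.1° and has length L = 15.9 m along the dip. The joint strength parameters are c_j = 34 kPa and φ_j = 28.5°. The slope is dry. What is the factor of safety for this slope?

FS = 1.31

Resolving the block weight along and normal to the plane and applying the Mohr–Coulomb strength on the joint:
N' = W cosα = 1196·cos41.1° = 901.3 kN/m
Driving force T = W sinα = 1196·sin41.1° = 786.2 kN/m
Resisting force R = c_j·L + N'·tanφ_j = 34·15.9 + 901.3·tan28.5° = 540.6 + 489.3 = 1029.9 kN/m
FS = R / T = 1029.9 / 786.2 = 1.310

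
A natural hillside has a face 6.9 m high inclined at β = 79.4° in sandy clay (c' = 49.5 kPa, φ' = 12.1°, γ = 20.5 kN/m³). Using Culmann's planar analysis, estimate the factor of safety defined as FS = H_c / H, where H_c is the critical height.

H_c = (4c'/γ) · sinβ cosφ' / [1 − cos(β − φ')]
    = (4·49.5/20.5) · sin79.4°·cos12.1° / [1 − cos67.3°]
    = 9.659 · 0.9611 / 0.6141 = 15.12 m
FS = H_c / H = 15.12 / 6.9 = 2.191

FS = 2.19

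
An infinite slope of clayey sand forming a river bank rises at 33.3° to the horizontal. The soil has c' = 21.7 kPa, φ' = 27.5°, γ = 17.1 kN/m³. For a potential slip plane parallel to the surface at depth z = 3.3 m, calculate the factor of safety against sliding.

For an infinite slope with a slip plane parallel to the surface (no pore pressure): FS = [c' + γz cos²β tanφ'] / [γz sinβ cosβ].
γz = 17.1·3.3 = 56.43 kN/m²
Numerator = 21.7 + 56.43·cos²33.3°·tan27.5° = 21.7 + 56.43·0.6986·0.5206 = 42.221 kPa
Denominator = 56.43·sin33.3°·cos33.3° = 56.43·0.5490·0.8358 = 25.894 kPa
FS = 42.221 / 25.894 = 1.631

FS = 1.63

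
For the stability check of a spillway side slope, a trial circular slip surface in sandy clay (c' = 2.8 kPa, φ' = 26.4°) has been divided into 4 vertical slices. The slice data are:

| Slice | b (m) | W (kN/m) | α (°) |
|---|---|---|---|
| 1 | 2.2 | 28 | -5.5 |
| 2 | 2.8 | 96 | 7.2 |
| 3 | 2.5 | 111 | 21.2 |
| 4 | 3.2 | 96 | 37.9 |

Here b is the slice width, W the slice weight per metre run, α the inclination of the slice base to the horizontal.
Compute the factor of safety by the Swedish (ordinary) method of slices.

Ordinary method of slices: FS = Σ[c'·Δl_i + (W_i cosα_i)·tanφ'] / Σ W_i sinα_i, with Δl_i = b_i / cosα_i.
Slice 1: Δl = 2.2/cos(-5.5°) = 2.210 m; N'_1 = 28·cos(-5.5°) = 27.9; c'Δl = 6.19; W sinα = -2.7
Slice 2: Δl = 2.8/cos7.2° = 2.822 m; N'_2 = 96·cos7.2° = 95.2; c'Δl = 7.90; W sinα = 12.0
Slice 3: Δl = 2.5/cos21.2° = 2.681 m; N'_3 = 111·cos21.2° = 103.5; c'Δl = 7.51; W sinα = 40.1
Slice 4: Δl = 3.2/cos37.9° = 4.055 m; N'_4 = 96·cos37.9° = 75.8; c'Δl = 11.35; W sinα = 59.0
Σc'Δl = 33.0 kN/m; ΣN' = 302.4 kN/m; ΣW sinα = 108.5 kN/m
Resisting = 33.0 + 302.4·tan26.4° = 33.0 + 150.1 = 183.0 kN/m
FS = 183.0 / 108.5 = 1.688

FS = 1.69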